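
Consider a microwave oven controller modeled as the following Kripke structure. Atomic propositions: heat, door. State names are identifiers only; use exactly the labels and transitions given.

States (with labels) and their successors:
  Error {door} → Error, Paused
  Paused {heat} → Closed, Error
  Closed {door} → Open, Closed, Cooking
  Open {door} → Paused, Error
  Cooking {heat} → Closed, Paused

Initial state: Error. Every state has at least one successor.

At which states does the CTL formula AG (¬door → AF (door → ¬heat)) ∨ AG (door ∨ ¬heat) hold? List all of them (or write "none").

{Error, Paused, Closed, Open, Cooking}

States satisfying ¬door → AF (door → ¬heat): {Error, Paused, Closed, Open, Cooking}.
States satisfying AG (¬door → AF (door → ¬heat)): {Error, Paused, Closed, Open, Cooking}.
States satisfying door ∨ ¬heat: {Error, Closed, Open}.
States satisfying AG (door ∨ ¬heat): ∅.
States satisfying AG (¬door → AF (door → ¬heat)) ∨ AG (door ∨ ¬heat): {Error, Paused, Closed, Open, Cooking}.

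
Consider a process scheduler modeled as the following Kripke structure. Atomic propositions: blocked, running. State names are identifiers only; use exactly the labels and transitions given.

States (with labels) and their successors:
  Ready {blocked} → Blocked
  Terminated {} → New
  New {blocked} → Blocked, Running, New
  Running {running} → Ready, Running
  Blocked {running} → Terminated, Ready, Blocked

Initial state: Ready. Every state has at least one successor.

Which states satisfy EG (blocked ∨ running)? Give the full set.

{Ready, New, Running, Blocked}

States satisfying blocked ∨ running: {Ready, New, Running, Blocked}.
States satisfying EG (blocked ∨ running): {Ready, New, Running, Blocked}.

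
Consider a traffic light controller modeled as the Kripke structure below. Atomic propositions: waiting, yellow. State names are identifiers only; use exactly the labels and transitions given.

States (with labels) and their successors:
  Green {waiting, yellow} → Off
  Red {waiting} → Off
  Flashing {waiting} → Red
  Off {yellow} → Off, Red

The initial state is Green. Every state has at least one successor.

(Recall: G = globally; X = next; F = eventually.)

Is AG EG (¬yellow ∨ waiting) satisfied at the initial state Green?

States satisfying EG (¬yellow ∨ waiting): ∅.
States satisfying AG EG (¬yellow ∨ waiting): ∅.
Green is reachable from Green and violates EG (¬yellow ∨ waiting), so AG fails at Green.
Green ∉ Sat(AG EG (¬yellow ∨ waiting)).

Violated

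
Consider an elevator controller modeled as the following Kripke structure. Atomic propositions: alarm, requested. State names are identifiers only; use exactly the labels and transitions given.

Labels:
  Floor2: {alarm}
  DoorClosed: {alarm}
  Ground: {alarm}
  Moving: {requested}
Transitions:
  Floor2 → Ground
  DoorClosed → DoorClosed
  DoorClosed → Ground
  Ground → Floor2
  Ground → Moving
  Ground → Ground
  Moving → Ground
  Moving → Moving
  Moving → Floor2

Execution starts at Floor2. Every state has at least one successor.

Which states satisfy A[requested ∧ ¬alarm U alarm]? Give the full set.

States satisfying requested ∧ ¬alarm: {Moving}.
States satisfying alarm: {Floor2, DoorClosed, Ground}.
States satisfying A[requested ∧ ¬alarm U alarm]: {Floor2, DoorClosed, Ground}.

{Floor2, DoorClosed, Ground}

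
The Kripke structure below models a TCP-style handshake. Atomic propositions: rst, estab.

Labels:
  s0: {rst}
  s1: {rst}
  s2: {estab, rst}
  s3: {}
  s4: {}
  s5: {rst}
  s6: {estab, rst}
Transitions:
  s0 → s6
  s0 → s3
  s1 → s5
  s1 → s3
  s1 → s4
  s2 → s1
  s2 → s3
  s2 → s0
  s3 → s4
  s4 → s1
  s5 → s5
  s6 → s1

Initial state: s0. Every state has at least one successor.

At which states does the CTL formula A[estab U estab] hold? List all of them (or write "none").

States satisfying estab: {s2, s6}.
States satisfying A[estab U estab]: {s2, s6}.

{s2, s6}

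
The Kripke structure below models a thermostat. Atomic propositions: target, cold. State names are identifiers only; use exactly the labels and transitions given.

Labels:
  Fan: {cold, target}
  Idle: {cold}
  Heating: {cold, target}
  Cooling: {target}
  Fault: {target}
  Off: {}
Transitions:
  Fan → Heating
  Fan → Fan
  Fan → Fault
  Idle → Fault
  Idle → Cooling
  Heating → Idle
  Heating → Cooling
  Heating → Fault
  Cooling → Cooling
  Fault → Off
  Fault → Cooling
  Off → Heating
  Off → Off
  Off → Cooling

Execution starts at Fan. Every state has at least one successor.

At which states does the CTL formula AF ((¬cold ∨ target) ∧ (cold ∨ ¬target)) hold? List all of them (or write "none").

{Fan, Heating, Off}

States satisfying (¬cold ∨ target) ∧ (cold ∨ ¬target): {Fan, Heating, Off}.
States satisfying AF ((¬cold ∨ target) ∧ (cold ∨ ¬target)): {Fan, Heating, Off}.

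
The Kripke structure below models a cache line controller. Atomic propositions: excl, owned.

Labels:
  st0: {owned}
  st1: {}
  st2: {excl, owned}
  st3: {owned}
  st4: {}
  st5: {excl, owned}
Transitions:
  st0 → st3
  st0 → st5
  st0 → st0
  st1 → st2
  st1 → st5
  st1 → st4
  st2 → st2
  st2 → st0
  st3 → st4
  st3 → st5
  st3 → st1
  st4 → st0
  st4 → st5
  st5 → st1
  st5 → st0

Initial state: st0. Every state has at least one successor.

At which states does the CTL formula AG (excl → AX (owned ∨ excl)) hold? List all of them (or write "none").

States satisfying excl → AX (owned ∨ excl): {st0, st1, st2, st3, st4}.
States satisfying AG (excl → AX (owned ∨ excl)): ∅.

none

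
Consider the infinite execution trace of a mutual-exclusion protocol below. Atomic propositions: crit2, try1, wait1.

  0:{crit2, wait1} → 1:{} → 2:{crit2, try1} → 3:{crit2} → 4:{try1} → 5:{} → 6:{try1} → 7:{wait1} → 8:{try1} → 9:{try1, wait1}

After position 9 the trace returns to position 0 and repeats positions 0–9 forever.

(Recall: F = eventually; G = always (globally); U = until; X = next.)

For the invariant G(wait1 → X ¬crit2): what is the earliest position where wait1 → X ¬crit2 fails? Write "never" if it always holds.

Check wait1 → X ¬crit2 at each position in order: 0 ✓, 1 ✓, 2 ✓, 3 ✓, 4 ✓, 5 ✓, 6 ✓, 7 ✓, 8 ✓.
At position 9 the labels are {try1, wait1} and the next position 0 has {crit2, wait1}, so wait1 → X ¬crit2 is false there. This is the first violation.

9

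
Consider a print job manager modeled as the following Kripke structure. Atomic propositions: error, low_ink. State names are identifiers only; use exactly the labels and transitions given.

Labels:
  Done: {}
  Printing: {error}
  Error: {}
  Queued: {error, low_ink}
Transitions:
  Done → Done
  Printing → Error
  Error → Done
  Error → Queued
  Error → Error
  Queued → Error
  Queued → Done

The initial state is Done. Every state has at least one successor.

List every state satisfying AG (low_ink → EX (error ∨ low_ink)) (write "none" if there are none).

{Done}

States satisfying low_ink → EX (error ∨ low_ink): {Done, Printing, Error}.
States satisfying AG (low_ink → EX (error ∨ low_ink)): {Done}.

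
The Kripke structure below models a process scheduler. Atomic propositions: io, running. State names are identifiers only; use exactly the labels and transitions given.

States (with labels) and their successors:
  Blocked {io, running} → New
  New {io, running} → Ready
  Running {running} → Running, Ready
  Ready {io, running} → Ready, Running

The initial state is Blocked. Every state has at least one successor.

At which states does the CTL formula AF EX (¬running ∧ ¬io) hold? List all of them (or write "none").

none

States satisfying EX (¬running ∧ ¬io): ∅.
States satisfying AF EX (¬running ∧ ¬io): ∅.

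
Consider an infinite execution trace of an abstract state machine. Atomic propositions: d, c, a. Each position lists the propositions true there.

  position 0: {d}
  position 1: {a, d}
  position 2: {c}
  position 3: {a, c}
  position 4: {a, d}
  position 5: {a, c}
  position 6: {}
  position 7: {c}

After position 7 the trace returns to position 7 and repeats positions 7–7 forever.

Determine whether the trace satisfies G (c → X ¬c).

c → X ¬c must hold at every position from 0 onward. It fails at position 2, so G (c → X ¬c) is false.
Positions where c holds: 2, 3, 5, 7.
Check X ¬c at each: 2→fails, 3→ok, 5→ok, 7→fails.

Does not hold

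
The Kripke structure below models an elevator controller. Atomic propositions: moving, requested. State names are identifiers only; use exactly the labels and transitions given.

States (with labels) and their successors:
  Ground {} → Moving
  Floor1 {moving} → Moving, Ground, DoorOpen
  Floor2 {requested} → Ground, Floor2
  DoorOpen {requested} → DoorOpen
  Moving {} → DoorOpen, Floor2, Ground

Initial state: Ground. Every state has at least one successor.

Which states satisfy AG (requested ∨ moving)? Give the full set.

States satisfying requested ∨ moving: {Floor1, Floor2, DoorOpen}.
States satisfying AG (requested ∨ moving): {DoorOpen}.

{DoorOpen}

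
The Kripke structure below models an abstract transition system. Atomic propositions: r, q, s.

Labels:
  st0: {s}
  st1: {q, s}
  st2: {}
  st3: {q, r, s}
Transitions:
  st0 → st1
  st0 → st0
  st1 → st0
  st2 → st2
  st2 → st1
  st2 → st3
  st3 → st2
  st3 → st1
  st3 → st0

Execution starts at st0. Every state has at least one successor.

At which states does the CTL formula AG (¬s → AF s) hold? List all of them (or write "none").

{st0, st1}

States satisfying ¬s → AF s: {st0, st1, st3}.
States satisfying AG (¬s → AF s): {st0, st1}.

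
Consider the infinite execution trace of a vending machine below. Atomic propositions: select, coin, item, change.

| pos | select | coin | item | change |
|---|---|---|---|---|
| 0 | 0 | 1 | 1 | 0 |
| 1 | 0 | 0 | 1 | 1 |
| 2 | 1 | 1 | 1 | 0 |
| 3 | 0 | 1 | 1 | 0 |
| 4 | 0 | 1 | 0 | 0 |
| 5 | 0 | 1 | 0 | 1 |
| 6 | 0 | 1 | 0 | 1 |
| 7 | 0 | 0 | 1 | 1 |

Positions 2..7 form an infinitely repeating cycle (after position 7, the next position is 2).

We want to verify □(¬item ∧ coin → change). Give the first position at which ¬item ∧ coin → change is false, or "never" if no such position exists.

Check ¬item ∧ coin → change at each position in order: 0 ✓, 1 ✓, 2 ✓, 3 ✓.
At position 4 the labels are {coin}, so ¬item ∧ coin → change is false there. This is the first violation.

4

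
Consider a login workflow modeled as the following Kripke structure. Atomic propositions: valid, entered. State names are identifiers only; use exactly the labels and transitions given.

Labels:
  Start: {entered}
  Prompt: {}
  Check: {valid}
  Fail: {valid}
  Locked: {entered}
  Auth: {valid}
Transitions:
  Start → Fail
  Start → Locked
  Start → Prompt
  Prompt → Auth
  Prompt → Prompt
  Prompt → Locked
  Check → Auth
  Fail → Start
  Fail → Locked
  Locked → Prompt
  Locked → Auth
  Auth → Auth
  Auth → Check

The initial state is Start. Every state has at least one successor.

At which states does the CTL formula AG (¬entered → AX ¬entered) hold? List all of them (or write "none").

States satisfying ¬entered → AX ¬entered: {Start, Check, Locked, Auth}.
States satisfying AG (¬entered → AX ¬entered): {Check, Auth}.

{Check, Auth}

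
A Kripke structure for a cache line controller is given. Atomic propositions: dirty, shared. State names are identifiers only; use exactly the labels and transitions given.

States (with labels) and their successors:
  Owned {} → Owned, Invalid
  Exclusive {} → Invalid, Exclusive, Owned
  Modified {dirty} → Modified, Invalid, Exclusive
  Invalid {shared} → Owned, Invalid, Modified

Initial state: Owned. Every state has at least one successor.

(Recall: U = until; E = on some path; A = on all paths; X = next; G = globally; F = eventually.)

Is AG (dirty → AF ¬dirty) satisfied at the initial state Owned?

States satisfying dirty → AF ¬dirty: {Owned, Exclusive, Invalid}.
States satisfying AG (dirty → AF ¬dirty): ∅.
Modified is reachable from Owned and violates dirty → AF ¬dirty, so AG fails at Owned.
Owned ∉ Sat(AG (dirty → AF ¬dirty)).

Violated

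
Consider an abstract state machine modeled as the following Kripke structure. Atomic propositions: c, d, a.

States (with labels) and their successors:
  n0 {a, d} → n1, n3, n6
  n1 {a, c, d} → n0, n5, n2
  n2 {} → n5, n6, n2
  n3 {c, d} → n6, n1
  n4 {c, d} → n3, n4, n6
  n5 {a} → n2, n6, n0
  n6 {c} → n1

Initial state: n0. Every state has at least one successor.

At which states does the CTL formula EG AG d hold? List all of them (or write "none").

States satisfying AG d: ∅.
States satisfying EG AG d: ∅.

none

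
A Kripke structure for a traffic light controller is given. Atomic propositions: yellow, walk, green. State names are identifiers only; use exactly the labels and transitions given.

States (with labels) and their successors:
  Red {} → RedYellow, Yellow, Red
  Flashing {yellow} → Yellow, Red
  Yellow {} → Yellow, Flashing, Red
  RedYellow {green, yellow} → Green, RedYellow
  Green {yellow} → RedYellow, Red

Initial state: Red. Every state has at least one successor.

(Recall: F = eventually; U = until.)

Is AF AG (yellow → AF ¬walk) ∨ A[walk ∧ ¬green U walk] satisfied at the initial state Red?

States satisfying AG (yellow → AF ¬walk): {Red, Flashing, Yellow, RedYellow, Green}.
States satisfying AF AG (yellow → AF ¬walk): {Red, Flashing, Yellow, RedYellow, Green}.
States satisfying walk ∧ ¬green: ∅.
States satisfying walk: ∅.
States satisfying A[walk ∧ ¬green U walk]: ∅.
States satisfying AF AG (yellow → AF ¬walk) ∨ A[walk ∧ ¬green U walk]: {Red, Flashing, Yellow, RedYellow, Green}.
Red ∈ Sat(AF AG (yellow → AF ¬walk) ∨ A[walk ∧ ¬green U walk]).

Satisfied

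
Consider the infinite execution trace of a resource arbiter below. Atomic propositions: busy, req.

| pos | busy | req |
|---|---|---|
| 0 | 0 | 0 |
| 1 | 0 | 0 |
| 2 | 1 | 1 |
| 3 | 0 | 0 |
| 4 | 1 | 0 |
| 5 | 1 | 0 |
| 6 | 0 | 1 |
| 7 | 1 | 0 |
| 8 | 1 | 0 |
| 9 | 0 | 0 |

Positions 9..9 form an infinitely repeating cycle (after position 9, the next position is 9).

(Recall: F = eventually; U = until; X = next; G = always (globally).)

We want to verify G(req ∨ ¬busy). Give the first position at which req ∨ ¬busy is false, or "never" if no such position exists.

4

Check req ∨ ¬busy at each position in order: 0 ✓, 1 ✓, 2 ✓, 3 ✓.
At position 4 the labels are {busy}, so req ∨ ¬busy is false there. This is the first violation.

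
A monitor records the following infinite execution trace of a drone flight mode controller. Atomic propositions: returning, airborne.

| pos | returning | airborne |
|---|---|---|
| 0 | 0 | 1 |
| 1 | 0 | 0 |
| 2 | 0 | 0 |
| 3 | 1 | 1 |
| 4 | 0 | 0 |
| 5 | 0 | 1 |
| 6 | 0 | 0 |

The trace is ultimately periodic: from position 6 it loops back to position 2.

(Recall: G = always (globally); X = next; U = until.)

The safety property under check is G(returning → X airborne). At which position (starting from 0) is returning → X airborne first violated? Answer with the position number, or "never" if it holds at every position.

Check returning → X airborne at each position in order: 0 ✓, 1 ✓, 2 ✓.
At position 3 the labels are {airborne, returning} and the next position 4 has {}, so returning → X airborne is false there. This is the first violation.

3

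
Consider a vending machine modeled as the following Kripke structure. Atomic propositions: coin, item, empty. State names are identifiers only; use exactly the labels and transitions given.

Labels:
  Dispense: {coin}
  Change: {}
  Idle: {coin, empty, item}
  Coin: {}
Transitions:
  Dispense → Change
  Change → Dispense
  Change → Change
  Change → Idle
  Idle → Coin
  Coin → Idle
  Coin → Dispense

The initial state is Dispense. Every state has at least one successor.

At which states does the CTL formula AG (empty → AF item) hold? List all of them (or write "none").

{Dispense, Change, Idle, Coin}

States satisfying empty → AF item: {Dispense, Change, Idle, Coin}.
States satisfying AG (empty → AF item): {Dispense, Change, Idle, Coin}.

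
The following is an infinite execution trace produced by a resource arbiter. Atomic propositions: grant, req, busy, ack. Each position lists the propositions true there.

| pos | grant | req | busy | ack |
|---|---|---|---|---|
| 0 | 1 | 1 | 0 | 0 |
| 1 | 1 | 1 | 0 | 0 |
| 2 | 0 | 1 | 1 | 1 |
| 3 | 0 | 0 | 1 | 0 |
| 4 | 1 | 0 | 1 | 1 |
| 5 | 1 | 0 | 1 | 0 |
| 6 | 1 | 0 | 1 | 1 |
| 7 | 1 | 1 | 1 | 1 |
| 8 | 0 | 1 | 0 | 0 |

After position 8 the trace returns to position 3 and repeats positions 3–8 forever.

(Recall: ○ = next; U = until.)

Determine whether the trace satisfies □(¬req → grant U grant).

No

¬req → grant U grant must hold at every position from 0 onward. It fails at position 3, so □(¬req → grant U grant) is false.
Positions where ¬req holds: 3, 4, 5, 6.
Check grant U grant at each: 3→fails, 4→ok, 5→ok, 6→ok.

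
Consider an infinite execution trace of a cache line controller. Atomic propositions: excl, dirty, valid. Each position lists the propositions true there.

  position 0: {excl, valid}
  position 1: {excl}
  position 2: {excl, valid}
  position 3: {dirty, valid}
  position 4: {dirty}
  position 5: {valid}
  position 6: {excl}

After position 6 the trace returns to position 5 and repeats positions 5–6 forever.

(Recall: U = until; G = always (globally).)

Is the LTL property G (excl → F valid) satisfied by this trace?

Yes

excl → F valid holds at every position 0..6, and those are all positions ever visited, so G (excl → F valid) holds.
Positions where excl holds: 0, 1, 2, 6.
Check F valid at each: 0→ok, 1→ok, 2→ok, 6→ok.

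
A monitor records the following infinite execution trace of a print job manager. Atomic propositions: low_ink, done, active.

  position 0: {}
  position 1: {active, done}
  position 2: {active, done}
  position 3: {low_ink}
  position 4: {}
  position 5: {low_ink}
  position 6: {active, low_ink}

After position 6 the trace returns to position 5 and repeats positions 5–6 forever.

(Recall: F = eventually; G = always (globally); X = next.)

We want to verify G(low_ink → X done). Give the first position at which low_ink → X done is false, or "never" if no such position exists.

Check low_ink → X done at each position in order: 0 ✓, 1 ✓, 2 ✓.
At position 3 the labels are {low_ink} and the next position 4 has {}, so low_ink → X done is false there. This is the first violation.

3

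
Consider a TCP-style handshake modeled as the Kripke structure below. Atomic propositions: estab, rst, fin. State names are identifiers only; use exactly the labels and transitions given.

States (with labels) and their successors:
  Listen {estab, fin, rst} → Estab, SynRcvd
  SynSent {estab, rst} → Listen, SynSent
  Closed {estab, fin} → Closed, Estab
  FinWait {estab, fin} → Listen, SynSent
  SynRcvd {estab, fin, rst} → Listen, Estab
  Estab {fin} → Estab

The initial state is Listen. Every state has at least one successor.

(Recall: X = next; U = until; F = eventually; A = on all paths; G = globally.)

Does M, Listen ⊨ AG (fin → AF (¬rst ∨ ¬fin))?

States satisfying fin → AF (¬rst ∨ ¬fin): {SynSent, Closed, FinWait, Estab}.
States satisfying AG (fin → AF (¬rst ∨ ¬fin)): {Closed, Estab}.
Listen is reachable from Listen and violates fin → AF (¬rst ∨ ¬fin), so AG fails at Listen.
Listen ∉ Sat(AG (fin → AF (¬rst ∨ ¬fin))).

Does not hold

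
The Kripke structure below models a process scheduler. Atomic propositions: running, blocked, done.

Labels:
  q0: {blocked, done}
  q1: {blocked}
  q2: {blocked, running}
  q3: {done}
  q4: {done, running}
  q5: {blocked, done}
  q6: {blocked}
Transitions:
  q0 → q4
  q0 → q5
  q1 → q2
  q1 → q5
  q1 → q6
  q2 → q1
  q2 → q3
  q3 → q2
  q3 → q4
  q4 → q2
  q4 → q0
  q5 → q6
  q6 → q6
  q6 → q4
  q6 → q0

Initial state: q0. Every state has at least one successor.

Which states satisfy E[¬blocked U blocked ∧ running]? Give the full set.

States satisfying ¬blocked: {q3, q4}.
States satisfying blocked ∧ running: {q2}.
States satisfying E[¬blocked U blocked ∧ running]: {q2, q3, q4}.

{q2, q3, q4}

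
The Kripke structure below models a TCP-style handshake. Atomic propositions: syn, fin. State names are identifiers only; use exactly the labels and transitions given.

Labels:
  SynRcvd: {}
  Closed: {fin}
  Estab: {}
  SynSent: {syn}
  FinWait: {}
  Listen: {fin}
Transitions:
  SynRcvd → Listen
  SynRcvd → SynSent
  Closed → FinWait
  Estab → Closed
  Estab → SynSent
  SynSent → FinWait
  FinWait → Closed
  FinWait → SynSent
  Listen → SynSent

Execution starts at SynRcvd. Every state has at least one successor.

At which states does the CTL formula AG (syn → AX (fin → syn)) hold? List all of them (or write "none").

States satisfying syn → AX (fin → syn): {SynRcvd, Closed, Estab, SynSent, FinWait, Listen}.
States satisfying AG (syn → AX (fin → syn)): {SynRcvd, Closed, Estab, SynSent, FinWait, Listen}.

{SynRcvd, Closed, Estab, SynSent, FinWait, Listen}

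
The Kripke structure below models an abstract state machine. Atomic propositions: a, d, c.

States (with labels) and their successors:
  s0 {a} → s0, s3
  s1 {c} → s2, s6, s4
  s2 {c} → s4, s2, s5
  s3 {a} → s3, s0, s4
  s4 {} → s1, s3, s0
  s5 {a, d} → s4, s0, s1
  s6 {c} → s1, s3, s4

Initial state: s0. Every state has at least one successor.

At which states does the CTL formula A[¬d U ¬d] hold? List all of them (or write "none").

{s0, s1, s2, s3, s4, s6}

States satisfying ¬d: {s0, s1, s2, s3, s4, s6}.
States satisfying A[¬d U ¬d]: {s0, s1, s2, s3, s4, s6}.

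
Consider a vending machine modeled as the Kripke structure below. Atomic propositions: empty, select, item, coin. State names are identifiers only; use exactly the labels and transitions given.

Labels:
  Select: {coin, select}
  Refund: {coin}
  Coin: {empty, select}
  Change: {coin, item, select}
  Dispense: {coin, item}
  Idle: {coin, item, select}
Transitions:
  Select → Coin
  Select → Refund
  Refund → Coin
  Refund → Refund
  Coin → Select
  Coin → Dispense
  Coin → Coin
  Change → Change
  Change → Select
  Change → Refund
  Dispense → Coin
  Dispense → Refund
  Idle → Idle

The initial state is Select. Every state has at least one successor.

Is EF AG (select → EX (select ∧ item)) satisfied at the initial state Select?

States satisfying AG (select → EX (select ∧ item)): {Idle}.
States satisfying EF AG (select → EX (select ∧ item)): {Idle}.
No suitable path/successor from Select witnesses the formula.
Select ∉ Sat(EF AG (select → EX (select ∧ item))).

No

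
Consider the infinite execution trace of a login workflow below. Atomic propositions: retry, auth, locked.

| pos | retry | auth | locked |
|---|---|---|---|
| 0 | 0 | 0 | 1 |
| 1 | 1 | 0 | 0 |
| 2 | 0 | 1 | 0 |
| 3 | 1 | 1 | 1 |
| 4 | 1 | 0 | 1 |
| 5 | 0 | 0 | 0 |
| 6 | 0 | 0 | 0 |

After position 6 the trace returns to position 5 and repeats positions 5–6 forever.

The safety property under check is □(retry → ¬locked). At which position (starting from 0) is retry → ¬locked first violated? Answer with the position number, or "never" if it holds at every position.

Check retry → ¬locked at each position in order: 0 ✓, 1 ✓, 2 ✓.
At position 3 the labels are {auth, locked, retry}, so retry → ¬locked is false there. This is the first violation.

3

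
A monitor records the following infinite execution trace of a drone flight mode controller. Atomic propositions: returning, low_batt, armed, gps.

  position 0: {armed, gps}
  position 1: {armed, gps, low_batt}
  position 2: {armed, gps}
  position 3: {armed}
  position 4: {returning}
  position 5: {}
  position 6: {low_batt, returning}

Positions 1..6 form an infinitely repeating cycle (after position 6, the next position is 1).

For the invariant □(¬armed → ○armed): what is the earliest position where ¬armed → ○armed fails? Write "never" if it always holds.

Check ¬armed → ○armed at each position in order: 0 ✓, 1 ✓, 2 ✓, 3 ✓.
At position 4 the labels are {returning} and the next position 5 has {}, so ¬armed → ○armed is false there. This is the first violation.

4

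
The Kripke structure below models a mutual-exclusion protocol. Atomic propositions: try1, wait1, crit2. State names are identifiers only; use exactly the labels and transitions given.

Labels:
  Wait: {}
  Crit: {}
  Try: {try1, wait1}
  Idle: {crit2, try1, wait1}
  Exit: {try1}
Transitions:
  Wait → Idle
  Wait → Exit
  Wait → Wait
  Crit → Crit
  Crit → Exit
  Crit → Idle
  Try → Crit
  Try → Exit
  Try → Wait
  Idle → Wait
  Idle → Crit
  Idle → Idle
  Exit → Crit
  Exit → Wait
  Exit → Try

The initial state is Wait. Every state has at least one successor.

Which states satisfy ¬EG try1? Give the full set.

{Wait, Crit}

States satisfying try1: {Try, Idle, Exit}.
States satisfying EG try1: {Try, Idle, Exit}.
States satisfying ¬EG try1: {Wait, Crit}.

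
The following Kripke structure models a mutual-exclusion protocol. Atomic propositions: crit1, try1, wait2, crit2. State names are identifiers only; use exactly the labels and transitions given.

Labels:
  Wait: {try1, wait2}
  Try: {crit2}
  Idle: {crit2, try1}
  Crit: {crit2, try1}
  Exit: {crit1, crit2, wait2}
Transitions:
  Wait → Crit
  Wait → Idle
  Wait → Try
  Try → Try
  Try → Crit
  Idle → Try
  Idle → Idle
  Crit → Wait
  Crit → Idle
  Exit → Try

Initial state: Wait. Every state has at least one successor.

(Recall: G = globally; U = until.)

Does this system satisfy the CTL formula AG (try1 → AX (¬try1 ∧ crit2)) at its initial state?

Violated

States satisfying try1 → AX (¬try1 ∧ crit2): {Try, Exit}.
States satisfying AG (try1 → AX (¬try1 ∧ crit2)): ∅.
Crit is reachable from Wait and violates try1 → AX (¬try1 ∧ crit2), so AG fails at Wait.
Wait ∉ Sat(AG (try1 → AX (¬try1 ∧ crit2))).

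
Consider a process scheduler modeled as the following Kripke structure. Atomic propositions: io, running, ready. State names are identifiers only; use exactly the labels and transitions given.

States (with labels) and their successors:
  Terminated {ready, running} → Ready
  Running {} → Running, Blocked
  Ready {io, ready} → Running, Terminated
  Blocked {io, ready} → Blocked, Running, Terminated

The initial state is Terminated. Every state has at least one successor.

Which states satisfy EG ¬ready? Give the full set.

States satisfying ¬ready: {Running}.
States satisfying EG ¬ready: {Running}.

{Running}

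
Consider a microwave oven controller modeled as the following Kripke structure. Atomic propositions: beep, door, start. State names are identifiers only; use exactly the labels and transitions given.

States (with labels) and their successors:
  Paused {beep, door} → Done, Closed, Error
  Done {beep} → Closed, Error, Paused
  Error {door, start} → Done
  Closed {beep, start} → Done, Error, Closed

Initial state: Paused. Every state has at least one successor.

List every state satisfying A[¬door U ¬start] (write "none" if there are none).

States satisfying ¬door: {Done, Closed}.
States satisfying ¬start: {Paused, Done}.
States satisfying A[¬door U ¬start]: {Paused, Done}.

{Paused, Done}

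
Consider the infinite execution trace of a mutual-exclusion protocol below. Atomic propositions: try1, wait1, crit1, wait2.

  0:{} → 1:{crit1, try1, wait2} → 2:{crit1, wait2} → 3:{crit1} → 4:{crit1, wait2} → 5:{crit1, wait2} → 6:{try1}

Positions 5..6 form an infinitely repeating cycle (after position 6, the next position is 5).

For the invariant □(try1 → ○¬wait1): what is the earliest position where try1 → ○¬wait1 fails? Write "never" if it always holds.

never

try1 → ○¬wait1 holds at every position 0..6, and those are all the positions the trace ever visits, so the invariant □(try1 → ○¬wait1) is never violated.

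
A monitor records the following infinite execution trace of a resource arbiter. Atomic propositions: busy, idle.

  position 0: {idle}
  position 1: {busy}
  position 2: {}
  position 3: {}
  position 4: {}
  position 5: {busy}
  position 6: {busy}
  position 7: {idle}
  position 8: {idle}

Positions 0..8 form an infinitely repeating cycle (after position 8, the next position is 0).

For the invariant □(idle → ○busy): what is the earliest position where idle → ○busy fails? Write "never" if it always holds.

Check idle → ○busy at each position in order: 0 ✓, 1 ✓, 2 ✓, 3 ✓, 4 ✓, 5 ✓, 6 ✓.
At position 7 the labels are {idle} and the next position 8 has {idle}, so idle → ○busy is false there. This is the first violation.

7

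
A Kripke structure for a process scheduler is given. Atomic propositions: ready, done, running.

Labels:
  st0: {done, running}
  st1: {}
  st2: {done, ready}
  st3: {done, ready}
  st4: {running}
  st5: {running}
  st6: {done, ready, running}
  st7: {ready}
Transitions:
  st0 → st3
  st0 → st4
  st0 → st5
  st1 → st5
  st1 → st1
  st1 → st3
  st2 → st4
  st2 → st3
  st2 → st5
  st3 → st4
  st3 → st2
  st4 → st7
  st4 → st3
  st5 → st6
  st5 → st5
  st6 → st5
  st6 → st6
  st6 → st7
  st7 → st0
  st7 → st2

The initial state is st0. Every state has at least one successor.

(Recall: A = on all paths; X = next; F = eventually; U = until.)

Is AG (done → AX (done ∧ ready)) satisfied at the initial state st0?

Does not hold

States satisfying done → AX (done ∧ ready): {st1, st4, st5, st7}.
States satisfying AG (done → AX (done ∧ ready)): ∅.
st0 is reachable from st0 and violates done → AX (done ∧ ready), so AG fails at st0.
st0 ∉ Sat(AG (done → AX (done ∧ ready))).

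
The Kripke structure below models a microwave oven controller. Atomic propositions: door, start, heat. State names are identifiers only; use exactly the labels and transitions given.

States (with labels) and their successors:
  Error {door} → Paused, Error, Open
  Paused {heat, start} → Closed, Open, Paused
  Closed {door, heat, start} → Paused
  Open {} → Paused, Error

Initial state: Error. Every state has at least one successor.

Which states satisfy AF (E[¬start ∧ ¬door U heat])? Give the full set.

States satisfying E[¬start ∧ ¬door U heat]: {Paused, Closed, Open}.
States satisfying AF (E[¬start ∧ ¬door U heat]): {Paused, Closed, Open}.

{Paused, Closed, Open}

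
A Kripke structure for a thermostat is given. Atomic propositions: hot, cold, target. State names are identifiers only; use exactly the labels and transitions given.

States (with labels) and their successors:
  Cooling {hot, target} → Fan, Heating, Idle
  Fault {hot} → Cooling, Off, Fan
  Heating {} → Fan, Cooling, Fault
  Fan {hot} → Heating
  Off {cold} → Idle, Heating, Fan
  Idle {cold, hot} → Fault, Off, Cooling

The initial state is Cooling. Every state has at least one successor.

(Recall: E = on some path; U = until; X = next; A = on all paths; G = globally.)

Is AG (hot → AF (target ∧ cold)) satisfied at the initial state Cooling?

States satisfying hot → AF (target ∧ cold): {Heating, Off}.
States satisfying AG (hot → AF (target ∧ cold)): ∅.
Cooling is reachable from Cooling and violates hot → AF (target ∧ cold), so AG fails at Cooling.
Cooling ∉ Sat(AG (hot → AF (target ∧ cold))).

Violated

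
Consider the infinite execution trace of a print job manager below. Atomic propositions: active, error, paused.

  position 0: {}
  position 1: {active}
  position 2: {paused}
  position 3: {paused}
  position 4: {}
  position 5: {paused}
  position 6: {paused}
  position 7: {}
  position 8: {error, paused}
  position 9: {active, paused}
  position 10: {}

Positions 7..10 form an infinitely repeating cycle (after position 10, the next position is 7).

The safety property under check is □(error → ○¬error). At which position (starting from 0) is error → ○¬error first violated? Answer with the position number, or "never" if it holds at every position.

error → ○¬error holds at every position 0..10, and those are all the positions the trace ever visits, so the invariant □(error → ○¬error) is never violated.

never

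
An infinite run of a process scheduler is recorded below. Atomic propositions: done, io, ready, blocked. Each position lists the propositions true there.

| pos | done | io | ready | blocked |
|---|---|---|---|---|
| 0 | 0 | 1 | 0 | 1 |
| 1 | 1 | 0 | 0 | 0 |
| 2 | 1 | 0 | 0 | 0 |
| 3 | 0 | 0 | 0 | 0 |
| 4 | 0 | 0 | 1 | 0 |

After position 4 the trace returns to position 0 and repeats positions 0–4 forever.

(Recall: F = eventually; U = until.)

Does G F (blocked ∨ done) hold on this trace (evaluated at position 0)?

Yes

F (blocked ∨ done) holds at every position 0..4, and those are all positions ever visited, so G F (blocked ∨ done) holds.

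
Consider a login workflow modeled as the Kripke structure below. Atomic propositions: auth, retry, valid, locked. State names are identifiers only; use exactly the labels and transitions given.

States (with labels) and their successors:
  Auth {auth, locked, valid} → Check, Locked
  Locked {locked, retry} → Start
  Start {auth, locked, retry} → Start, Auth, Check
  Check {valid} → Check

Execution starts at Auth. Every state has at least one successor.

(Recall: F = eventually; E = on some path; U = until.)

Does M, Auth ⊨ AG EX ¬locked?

No

States satisfying EX ¬locked: {Auth, Start, Check}.
States satisfying AG EX ¬locked: {Check}.
Locked is reachable from Auth and violates EX ¬locked, so AG fails at Auth.
Auth ∉ Sat(AG EX ¬locked).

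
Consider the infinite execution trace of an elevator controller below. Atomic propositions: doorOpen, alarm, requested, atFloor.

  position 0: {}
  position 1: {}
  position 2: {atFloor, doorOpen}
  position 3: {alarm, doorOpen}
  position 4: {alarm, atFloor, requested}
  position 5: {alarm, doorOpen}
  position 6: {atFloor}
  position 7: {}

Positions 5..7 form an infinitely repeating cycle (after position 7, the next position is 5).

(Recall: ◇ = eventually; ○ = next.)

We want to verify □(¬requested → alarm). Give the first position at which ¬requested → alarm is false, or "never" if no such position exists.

0

At position 0 the labels are {}, so ¬requested → alarm is false there. This is the first violation.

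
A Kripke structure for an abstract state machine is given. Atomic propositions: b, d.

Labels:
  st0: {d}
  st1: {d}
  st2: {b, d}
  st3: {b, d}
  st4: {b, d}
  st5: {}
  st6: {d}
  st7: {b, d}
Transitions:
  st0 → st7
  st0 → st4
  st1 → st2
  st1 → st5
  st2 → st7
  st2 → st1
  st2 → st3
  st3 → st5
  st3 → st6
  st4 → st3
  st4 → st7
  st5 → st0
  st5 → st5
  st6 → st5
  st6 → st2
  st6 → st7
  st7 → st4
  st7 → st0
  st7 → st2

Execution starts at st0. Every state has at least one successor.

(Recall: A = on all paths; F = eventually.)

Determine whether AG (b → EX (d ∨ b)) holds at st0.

Holds

States satisfying b → EX (d ∨ b): {st0, st1, st2, st3, st4, st5, st6, st7}.
States satisfying AG (b → EX (d ∨ b)): {st0, st1, st2, st3, st4, st5, st6, st7}.
Every state reachable from st0 satisfies b → EX (d ∨ b).
st0 ∈ Sat(AG (b → EX (d ∨ b))).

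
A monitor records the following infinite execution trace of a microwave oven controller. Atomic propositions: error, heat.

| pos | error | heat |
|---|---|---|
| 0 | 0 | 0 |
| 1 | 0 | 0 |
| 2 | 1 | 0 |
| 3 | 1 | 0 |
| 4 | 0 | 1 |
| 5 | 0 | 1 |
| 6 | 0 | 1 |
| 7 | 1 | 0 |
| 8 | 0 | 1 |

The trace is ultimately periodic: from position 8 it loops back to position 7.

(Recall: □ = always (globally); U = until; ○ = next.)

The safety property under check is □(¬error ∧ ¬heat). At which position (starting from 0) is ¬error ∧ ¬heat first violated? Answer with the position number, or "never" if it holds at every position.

2

Check ¬error ∧ ¬heat at each position in order: 0 ✓, 1 ✓.
At position 2 the labels are {error}, so ¬error ∧ ¬heat is false there. This is the first violation.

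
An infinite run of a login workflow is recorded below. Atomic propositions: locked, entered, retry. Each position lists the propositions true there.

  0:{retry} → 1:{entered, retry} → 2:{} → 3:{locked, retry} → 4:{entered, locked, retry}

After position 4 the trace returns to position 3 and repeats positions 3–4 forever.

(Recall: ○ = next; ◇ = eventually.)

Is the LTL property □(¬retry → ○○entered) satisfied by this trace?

Holds

¬retry → ○○entered holds at every position 0..4, and those are all positions ever visited, so □(¬retry → ○○entered) holds.
Positions where ¬retry holds: 2.
Check ○○entered at each: 2→ok.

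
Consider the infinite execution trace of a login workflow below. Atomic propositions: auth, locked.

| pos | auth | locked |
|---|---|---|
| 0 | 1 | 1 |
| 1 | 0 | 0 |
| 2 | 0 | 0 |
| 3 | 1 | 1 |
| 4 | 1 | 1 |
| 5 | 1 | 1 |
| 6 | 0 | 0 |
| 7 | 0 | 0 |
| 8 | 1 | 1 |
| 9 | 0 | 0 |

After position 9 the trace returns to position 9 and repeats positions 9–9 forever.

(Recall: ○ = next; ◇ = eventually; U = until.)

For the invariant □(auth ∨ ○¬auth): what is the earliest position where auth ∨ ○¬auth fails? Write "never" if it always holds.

Check auth ∨ ○¬auth at each position in order: 0 ✓, 1 ✓.
At position 2 the labels are {} and the next position 3 has {auth, locked}, so auth ∨ ○¬auth is false there. This is the first violation.

2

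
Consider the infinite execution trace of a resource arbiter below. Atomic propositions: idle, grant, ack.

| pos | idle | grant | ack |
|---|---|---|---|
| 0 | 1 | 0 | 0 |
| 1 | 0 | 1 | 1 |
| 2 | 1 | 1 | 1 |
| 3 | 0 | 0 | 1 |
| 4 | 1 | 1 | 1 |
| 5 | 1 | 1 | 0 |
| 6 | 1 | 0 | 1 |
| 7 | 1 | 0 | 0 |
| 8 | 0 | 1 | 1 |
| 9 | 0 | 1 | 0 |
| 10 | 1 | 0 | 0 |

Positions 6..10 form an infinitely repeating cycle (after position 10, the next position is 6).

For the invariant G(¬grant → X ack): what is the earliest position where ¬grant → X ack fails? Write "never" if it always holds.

6

Check ¬grant → X ack at each position in order: 0 ✓, 1 ✓, 2 ✓, 3 ✓, 4 ✓, 5 ✓.
At position 6 the labels are {ack, idle} and the next position 7 has {idle}, so ¬grant → X ack is false there. This is the first violation.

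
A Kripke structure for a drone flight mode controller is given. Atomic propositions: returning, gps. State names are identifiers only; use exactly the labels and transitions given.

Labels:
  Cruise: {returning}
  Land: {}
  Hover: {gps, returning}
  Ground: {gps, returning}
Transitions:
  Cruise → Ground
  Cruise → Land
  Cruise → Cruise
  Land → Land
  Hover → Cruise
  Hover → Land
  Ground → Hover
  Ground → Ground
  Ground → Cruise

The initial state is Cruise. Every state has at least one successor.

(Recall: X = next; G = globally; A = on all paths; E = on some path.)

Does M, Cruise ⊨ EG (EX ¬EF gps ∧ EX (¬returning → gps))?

Satisfied

States satisfying EX ¬EF gps ∧ EX (¬returning → gps): {Cruise, Hover}.
States satisfying EG (EX ¬EF gps ∧ EX (¬returning → gps)): {Cruise, Hover}.
Cruise ∈ Sat(EG (EX ¬EF gps ∧ EX (¬returning → gps))).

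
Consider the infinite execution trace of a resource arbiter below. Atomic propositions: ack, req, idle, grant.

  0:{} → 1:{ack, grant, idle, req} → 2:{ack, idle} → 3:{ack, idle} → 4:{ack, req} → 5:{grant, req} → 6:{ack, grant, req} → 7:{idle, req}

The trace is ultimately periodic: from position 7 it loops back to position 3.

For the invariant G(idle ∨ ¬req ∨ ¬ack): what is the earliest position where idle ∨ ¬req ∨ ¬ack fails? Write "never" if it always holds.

Check idle ∨ ¬req ∨ ¬ack at each position in order: 0 ✓, 1 ✓, 2 ✓, 3 ✓.
At position 4 the labels are {ack, req}, so idle ∨ ¬req ∨ ¬ack is false there. This is the first violation.

4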